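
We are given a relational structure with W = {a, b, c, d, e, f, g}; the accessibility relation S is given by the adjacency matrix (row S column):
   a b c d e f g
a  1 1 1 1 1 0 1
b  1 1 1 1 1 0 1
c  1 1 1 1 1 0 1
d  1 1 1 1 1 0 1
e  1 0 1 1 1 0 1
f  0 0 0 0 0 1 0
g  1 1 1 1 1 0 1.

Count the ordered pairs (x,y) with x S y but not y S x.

Enumerating: (b,e).

1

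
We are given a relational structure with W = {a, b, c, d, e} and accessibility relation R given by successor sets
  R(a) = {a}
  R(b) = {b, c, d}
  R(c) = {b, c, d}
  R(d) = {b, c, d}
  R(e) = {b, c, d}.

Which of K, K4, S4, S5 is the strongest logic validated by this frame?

Transitive (axiom 4): yes — every two-step R-path is closed by a direct edge.
Reflexive (axiom T): no — e is not related to itself.
Euclidean (axiom 5): yes — any two successors of a common world are R-related.
So F validates K, K4; S4 would additionally require R to be reflexive. The strongest is K4.

K4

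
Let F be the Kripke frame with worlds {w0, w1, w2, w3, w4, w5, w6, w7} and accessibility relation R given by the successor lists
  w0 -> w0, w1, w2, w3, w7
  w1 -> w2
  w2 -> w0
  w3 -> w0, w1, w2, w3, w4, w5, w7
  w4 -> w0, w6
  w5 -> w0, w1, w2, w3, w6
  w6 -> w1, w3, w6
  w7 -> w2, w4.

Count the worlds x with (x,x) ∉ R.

5

Enumerating: w1, w2, w4, w5, w7.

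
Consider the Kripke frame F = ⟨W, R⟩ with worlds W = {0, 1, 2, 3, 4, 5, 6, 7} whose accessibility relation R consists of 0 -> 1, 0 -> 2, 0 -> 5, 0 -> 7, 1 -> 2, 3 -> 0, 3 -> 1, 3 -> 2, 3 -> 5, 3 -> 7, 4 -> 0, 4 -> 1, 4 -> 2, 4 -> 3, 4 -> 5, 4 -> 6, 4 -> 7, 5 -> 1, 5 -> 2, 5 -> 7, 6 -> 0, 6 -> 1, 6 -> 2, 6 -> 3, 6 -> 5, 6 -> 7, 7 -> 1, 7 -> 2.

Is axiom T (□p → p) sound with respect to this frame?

The schema T characterises exactly the reflexive frames.
Reflexive: no — 0 is not related to itself.

No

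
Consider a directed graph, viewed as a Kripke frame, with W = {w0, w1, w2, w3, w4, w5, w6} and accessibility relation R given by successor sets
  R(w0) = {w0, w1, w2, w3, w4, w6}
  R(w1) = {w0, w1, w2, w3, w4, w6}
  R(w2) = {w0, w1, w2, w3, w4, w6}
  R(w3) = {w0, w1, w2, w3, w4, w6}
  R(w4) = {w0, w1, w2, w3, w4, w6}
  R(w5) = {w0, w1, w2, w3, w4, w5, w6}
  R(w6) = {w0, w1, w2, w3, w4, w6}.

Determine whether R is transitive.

Yes

Transitive: yes — every two-step R-path is closed by a direct edge.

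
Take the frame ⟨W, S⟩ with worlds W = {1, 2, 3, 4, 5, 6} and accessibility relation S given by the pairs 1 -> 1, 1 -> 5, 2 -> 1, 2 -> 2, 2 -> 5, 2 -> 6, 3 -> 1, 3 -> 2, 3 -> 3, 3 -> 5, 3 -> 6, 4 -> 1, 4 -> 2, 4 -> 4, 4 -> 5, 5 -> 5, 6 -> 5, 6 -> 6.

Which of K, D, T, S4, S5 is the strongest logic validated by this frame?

T

Serial (axiom D): yes — every world has a successor (e.g. 1 S 1).
Reflexive (axiom T): yes — every world is S-related to itself.
Transitive (axiom 4): no — 4 S 2 and 2 S 6, but not 4 S 6.
Euclidean (axiom 5): no — 2 S 1 and 2 S 6, but not 1 S 6.
So F validates K, D, T; S4 would additionally require S to be transitive. The strongest is T.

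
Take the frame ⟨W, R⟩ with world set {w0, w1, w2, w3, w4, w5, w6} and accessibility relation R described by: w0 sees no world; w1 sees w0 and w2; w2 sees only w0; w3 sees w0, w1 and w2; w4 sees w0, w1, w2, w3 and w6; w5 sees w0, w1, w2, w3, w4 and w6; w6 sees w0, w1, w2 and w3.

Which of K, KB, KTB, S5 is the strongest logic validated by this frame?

Symmetric (axiom B): no — w1 R w0 but not w0 R w1.
Reflexive (axiom T): no — w0 is not related to itself.
Euclidean (axiom 5): no — w1 R w0 and w1 R w2, but not w0 R w2.
So F validates K; KB would additionally require R to be symmetric. The strongest is K.

K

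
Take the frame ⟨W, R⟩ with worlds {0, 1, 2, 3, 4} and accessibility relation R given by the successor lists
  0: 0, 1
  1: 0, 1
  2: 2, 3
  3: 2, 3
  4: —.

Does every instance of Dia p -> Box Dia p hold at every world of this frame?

Axiom 5 corresponds to the accessibility relation being Euclidean.
Euclidean: yes — any two successors of a common world are R-related.

Yes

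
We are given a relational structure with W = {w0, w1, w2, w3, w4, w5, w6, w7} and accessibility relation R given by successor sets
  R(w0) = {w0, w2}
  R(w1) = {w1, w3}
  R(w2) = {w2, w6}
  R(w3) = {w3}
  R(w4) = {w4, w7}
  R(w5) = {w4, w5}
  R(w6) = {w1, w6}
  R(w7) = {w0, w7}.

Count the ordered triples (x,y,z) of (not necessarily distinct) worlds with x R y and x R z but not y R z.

Enumerating: (w0,w2,w0), (w1,w3,w1), (w2,w6,w2), (w4,w7,w4), (w5,w4,w5), (w6,w1,w6), (w7,w0,w7).

7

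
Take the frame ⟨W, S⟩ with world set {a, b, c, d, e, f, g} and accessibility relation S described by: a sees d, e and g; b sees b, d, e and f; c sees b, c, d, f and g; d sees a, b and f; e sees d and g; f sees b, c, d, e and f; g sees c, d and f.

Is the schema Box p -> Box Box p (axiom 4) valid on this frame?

Axiom 4 corresponds to the accessibility relation being transitive.
Transitive: no — a S d and d S b, but not a S b.

No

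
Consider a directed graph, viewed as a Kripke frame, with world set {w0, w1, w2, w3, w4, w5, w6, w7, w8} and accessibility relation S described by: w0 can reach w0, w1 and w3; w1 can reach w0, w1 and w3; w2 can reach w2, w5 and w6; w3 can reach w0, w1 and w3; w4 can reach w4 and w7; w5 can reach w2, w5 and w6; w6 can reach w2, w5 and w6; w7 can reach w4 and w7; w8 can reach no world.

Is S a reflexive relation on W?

No

Reflexive: no — w8 is not related to itself.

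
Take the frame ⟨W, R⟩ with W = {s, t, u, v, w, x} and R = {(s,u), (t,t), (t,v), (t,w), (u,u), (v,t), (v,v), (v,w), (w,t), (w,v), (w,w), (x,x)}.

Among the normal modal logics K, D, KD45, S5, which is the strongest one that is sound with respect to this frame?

Serial (axiom D): yes — every world has a successor (e.g. s R u).
Euclidean (axiom 5): yes — any two successors of a common world are R-related.
Transitive (axiom 4): yes — every two-step R-path is closed by a direct edge.
Reflexive (axiom T): no — s is not related to itself.
So F validates K, D, KD45; S5 would additionally require R to be reflexive. The strongest is KD45.

KD45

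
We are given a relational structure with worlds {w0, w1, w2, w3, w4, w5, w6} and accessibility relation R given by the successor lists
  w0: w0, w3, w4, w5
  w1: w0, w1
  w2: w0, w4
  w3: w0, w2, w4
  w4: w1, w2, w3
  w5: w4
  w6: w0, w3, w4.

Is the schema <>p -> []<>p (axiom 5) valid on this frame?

No

Axiom 5 corresponds to the accessibility relation being Euclidean.
Euclidean: no — w0 R w3 and w0 R w5, but not w3 R w5.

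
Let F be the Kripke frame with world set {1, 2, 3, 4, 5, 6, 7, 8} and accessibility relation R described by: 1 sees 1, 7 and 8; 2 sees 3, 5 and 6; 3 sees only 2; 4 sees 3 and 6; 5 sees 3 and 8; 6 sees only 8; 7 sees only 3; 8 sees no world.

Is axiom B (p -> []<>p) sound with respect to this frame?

No

By correspondence theory, B is valid on a frame iff R is symmetric.
Symmetric: no — 1 R 7 but not 7 R 1.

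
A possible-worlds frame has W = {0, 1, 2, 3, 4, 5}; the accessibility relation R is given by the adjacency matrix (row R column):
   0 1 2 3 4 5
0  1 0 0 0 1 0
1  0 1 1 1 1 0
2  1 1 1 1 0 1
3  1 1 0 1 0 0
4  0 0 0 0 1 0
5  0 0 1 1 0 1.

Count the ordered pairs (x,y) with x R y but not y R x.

6

Enumerating: (0,4), (1,4), (2,0), (2,3), (3,0), (5,3).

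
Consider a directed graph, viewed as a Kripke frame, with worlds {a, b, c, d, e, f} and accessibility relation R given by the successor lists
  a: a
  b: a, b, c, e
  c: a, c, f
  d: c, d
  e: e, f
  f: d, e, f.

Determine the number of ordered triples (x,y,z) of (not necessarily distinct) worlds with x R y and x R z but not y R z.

Enumerating: (b,a,b), (b,a,c), (b,a,e), (b,c,b), (b,c,e), (b,e,a), (b,e,b), (b,e,c), (c,a,c), (c,a,f), (c,f,a), (c,f,c), (d,c,d), (f,d,e), (f,d,f), (f,e,d).

16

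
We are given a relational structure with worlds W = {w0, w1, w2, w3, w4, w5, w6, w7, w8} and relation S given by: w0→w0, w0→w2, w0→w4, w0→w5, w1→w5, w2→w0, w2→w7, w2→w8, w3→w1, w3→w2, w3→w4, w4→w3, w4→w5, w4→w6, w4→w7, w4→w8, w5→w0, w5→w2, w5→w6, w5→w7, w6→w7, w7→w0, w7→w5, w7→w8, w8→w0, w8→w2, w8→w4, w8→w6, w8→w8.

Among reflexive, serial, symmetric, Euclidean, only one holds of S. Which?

serial

Reflexive: no — w1 is not related to itself.
Serial: yes — every world has a successor (e.g. w0 S w0).
Symmetric: no — w0 S w4 but not w4 S w0.
Euclidean: no — w0 S w2 and w0 S w4, but not w2 S w4.
Only serial holds.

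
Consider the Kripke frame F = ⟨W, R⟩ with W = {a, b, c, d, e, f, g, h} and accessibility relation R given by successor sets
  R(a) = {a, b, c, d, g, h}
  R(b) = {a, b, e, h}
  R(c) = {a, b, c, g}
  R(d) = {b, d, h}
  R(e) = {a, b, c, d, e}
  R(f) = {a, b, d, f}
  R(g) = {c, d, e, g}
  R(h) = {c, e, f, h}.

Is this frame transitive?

Transitive: no — a R b and b R e, but not a R e.

No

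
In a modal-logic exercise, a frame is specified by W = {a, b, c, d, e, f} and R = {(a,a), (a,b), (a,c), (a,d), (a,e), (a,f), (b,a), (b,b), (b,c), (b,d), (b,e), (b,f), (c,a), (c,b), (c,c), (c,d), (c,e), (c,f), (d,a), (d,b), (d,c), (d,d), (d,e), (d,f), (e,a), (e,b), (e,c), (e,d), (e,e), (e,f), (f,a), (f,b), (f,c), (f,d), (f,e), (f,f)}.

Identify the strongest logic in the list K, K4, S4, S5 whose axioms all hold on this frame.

S5

Transitive (axiom 4): yes — every two-step R-path is closed by a direct edge.
Reflexive (axiom T): yes — every world is R-related to itself.
Euclidean (axiom 5): yes — any two successors of a common world are R-related.
So F validates K, K4, S4, S5. The strongest is S5.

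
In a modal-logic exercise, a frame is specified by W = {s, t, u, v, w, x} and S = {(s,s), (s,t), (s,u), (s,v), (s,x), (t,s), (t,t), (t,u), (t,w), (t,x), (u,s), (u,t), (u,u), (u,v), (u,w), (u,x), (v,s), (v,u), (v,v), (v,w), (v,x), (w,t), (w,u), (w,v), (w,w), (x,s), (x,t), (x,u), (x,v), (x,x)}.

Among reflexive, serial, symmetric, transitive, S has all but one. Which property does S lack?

transitive

Reflexive: yes — every world is S-related to itself.
Serial: yes — every world has a successor (e.g. s S s).
Symmetric: yes — every pair in S has its reverse in S.
Transitive: no — s S t and t S w, but not s S w.
Only transitive fails.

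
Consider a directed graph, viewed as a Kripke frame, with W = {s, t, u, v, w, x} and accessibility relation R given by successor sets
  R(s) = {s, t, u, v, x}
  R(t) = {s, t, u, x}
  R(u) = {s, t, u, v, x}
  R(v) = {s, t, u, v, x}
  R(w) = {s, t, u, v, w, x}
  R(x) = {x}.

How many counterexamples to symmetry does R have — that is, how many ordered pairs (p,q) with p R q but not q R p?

10

Enumerating: (s,x), (t,x), (u,x), (v,t), (v,x), (w,s), (w,t), (w,u), (w,v), (w,x).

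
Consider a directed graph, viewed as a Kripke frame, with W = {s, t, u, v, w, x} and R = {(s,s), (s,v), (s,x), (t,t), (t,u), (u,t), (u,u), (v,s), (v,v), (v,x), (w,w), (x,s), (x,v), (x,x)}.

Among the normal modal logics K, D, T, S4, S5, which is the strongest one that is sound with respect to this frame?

Serial (axiom D): yes — every world has a successor (e.g. s R s).
Reflexive (axiom T): yes — every world is R-related to itself.
Transitive (axiom 4): yes — every two-step R-path is closed by a direct edge.
Euclidean (axiom 5): yes — any two successors of a common world are R-related.
So F validates K, D, T, S4, S5. The strongest is S5.

S5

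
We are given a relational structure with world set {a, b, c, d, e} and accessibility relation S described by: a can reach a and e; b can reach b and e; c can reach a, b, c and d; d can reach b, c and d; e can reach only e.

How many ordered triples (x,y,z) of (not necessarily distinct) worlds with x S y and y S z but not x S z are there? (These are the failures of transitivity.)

4

Enumerating: (c,a,e), (c,b,e), (d,b,e), (d,c,a).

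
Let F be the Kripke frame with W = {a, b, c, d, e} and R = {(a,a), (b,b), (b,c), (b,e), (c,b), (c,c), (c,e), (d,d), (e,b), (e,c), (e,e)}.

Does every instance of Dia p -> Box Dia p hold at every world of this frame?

The schema 5 characterises exactly the Euclidean frames.
Euclidean: yes — any two successors of a common world are R-related.

Yes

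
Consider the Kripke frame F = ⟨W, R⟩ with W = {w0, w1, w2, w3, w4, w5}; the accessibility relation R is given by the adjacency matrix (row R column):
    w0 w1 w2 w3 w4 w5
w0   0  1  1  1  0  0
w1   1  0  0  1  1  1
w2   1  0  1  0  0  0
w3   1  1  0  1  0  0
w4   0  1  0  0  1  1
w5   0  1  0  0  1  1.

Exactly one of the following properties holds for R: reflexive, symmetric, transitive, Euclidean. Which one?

Reflexive: no — w0 is not related to itself.
Symmetric: yes — every pair in R has its reverse in R.
Transitive: no — w0 R w1 and w1 R w4, but not w0 R w4.
Euclidean: no — w0 R w1 and w0 R w2, but not w1 R w2.
Only symmetric holds.

symmetric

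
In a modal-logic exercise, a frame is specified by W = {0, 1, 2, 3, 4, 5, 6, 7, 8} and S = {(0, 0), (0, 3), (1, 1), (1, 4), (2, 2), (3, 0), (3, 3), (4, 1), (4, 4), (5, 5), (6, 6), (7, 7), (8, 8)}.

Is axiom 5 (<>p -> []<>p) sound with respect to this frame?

By correspondence theory, 5 is valid on a frame iff S is Euclidean.
Euclidean: yes — any two successors of a common world are S-related.

Yes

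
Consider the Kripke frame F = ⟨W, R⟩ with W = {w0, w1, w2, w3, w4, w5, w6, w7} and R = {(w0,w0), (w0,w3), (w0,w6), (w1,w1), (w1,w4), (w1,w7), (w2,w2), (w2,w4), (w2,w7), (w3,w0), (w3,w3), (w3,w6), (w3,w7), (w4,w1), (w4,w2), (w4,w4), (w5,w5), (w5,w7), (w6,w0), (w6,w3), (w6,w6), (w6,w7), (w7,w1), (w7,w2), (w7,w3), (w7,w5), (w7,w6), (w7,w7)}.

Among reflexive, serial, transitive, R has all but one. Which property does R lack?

transitive

Reflexive: yes — every world is R-related to itself.
Serial: yes — every world has a successor (e.g. w0 R w0).
Transitive: no — w0 R w3 and w3 R w7, but not w0 R w7.
Only transitive fails.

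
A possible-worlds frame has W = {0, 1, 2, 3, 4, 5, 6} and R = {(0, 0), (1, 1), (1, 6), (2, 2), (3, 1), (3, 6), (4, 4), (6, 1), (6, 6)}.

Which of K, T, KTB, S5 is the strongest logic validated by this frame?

K

Reflexive (axiom T): no — 3 is not related to itself.
Symmetric (axiom B): no — 3 R 1 but not 1 R 3.
Euclidean (axiom 5): yes — any two successors of a common world are R-related.
So F validates K; T would additionally require R to be reflexive. The strongest is K.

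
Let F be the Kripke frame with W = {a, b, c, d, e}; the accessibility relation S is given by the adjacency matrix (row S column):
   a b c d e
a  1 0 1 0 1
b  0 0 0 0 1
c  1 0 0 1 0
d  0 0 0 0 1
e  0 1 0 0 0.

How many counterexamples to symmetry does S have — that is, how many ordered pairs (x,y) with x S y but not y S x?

3

Enumerating: (a,e), (c,d), (d,e).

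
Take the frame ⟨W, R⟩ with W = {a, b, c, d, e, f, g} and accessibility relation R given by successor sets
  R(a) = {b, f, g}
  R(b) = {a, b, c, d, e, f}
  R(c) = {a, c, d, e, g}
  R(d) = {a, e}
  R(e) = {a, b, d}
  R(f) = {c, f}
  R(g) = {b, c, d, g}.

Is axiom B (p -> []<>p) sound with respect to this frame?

The schema B characterises exactly the symmetric frames.
Symmetric: no — a R f but not f R a.

No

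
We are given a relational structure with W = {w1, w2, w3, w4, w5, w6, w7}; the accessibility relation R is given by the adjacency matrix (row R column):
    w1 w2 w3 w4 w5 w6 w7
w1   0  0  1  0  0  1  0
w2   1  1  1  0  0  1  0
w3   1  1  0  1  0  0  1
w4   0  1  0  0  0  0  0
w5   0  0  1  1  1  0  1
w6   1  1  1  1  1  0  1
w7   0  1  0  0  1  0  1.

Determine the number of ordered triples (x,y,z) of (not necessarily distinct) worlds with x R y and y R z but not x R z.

Enumerating: (w1,w3,w1), (w1,w3,w2), (w1,w3,w4), (w1,w3,w7), (w1,w6,w1), (w1,w6,w2), (w1,w6,w4), (w1,w6,w5), (w1,w6,w7), (w2,w3,w4), (w2,w3,w7), (w2,w6,w4), … and 21 more.
Total: 33.

33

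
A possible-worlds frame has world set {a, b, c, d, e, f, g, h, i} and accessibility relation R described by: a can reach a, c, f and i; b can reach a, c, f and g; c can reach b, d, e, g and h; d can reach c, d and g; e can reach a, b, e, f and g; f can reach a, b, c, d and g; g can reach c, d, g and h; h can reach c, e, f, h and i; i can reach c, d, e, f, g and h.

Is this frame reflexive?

Reflexive: no — b is not related to itself.

No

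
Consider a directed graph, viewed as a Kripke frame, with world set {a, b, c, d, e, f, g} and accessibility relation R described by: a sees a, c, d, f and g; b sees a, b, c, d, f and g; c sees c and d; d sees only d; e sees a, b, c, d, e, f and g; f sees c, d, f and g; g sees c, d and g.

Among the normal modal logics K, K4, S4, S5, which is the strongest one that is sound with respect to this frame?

Transitive (axiom 4): yes — every two-step R-path is closed by a direct edge.
Reflexive (axiom T): yes — every world is R-related to itself.
Euclidean (axiom 5): no — a R c and a R f, but not c R f.
So F validates K, K4, S4; S5 would additionally require R to be Euclidean. The strongest is S4.

S4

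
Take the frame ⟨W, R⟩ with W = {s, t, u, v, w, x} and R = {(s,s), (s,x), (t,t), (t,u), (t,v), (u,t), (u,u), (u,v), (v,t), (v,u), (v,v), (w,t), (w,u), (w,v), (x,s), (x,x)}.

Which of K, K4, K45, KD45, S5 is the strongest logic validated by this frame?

Transitive (axiom 4): yes — every two-step R-path is closed by a direct edge.
Euclidean (axiom 5): yes — any two successors of a common world are R-related.
Serial (axiom D): yes — every world has a successor (e.g. s R s).
Reflexive (axiom T): no — w is not related to itself.
So F validates K, K4, K45, KD45; S5 would additionally require R to be reflexive. The strongest is KD45.

KD45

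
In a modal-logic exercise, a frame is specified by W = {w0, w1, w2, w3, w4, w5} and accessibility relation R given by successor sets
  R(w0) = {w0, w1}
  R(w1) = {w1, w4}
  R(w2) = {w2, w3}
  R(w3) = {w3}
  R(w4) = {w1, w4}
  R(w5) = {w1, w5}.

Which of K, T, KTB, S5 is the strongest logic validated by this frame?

Reflexive (axiom T): yes — every world is R-related to itself.
Symmetric (axiom B): no — w0 R w1 but not w1 R w0.
Euclidean (axiom 5): no — w0 R w1 and w0 R w0, but not w1 R w0.
So F validates K, T; KTB would additionally require R to be symmetric. The strongest is T.

T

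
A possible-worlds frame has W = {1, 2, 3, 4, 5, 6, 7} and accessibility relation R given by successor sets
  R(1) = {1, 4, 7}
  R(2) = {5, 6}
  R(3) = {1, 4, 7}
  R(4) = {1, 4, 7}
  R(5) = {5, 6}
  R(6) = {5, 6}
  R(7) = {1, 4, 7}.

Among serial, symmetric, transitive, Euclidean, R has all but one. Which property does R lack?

Serial: yes — every world has a successor (e.g. 1 R 1).
Symmetric: no — 2 R 5 but not 5 R 2.
Transitive: yes — every two-step R-path is closed by a direct edge.
Euclidean: yes — any two successors of a common world are R-related.
Only symmetric fails.

symmetric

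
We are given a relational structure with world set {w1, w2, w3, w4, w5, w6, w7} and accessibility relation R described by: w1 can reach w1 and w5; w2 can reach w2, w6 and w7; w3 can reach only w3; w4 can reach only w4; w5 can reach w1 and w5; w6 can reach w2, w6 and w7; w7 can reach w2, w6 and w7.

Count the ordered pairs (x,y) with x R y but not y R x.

R is symmetric; there are no such tuples.

0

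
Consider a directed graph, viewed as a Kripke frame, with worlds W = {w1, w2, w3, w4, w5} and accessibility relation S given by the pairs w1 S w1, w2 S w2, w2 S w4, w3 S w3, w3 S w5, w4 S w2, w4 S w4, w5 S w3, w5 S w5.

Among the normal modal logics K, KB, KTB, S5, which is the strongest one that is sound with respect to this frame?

Symmetric (axiom B): yes — every pair in S has its reverse in S.
Reflexive (axiom T): yes — every world is S-related to itself.
Euclidean (axiom 5): yes — any two successors of a common world are S-related.
So F validates K, KB, KTB, S5. The strongest is S5.

S5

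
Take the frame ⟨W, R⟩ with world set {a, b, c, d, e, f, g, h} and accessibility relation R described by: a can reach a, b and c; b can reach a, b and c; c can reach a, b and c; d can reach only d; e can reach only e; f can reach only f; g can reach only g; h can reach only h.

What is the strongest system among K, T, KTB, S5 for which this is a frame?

Reflexive (axiom T): yes — every world is R-related to itself.
Symmetric (axiom B): yes — every pair in R has its reverse in R.
Euclidean (axiom 5): yes — any two successors of a common world are R-related.
So F validates K, T, KTB, S5. The strongest is S5.

S5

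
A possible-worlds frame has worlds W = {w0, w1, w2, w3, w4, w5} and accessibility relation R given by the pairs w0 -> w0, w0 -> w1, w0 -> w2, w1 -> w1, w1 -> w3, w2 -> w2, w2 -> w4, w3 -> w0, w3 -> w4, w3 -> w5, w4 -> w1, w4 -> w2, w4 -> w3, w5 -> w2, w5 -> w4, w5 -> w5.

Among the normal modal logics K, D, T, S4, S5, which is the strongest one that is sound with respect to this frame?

D

Serial (axiom D): yes — every world has a successor (e.g. w0 R w0).
Reflexive (axiom T): no — w3 is not related to itself.
Transitive (axiom 4): no — w0 R w1 and w1 R w3, but not w0 R w3.
Euclidean (axiom 5): no — w0 R w1 and w0 R w2, but not w1 R w2.
So F validates K, D; T would additionally require R to be reflexive. The strongest is D.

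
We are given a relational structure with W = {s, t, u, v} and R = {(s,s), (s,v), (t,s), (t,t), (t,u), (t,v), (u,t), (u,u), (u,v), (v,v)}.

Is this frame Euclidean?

Euclidean: no — t R s and t R u, but not s R u.

No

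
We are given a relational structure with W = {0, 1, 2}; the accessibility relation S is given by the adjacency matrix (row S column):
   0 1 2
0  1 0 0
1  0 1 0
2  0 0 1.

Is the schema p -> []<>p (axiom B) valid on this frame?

Yes

The schema B characterises exactly the symmetric frames.
Symmetric: yes — every pair in S has its reverse in S.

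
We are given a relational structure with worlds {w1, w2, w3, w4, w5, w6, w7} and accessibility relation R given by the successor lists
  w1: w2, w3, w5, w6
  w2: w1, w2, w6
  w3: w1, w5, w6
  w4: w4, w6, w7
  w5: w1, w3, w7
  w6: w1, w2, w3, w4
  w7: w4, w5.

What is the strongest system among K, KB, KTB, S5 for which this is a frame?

KB

Symmetric (axiom B): yes — every pair in R has its reverse in R.
Reflexive (axiom T): no — w1 is not related to itself.
Euclidean (axiom 5): no — w1 R w2 and w1 R w3, but not w2 R w3.
So F validates K, KB; KTB would additionally require R to be reflexive. The strongest is KB.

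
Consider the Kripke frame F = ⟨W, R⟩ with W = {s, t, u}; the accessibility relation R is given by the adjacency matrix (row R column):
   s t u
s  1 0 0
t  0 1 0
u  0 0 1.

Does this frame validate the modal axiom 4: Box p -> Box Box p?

Axiom 4 corresponds to the accessibility relation being transitive.
Transitive: yes — every two-step R-path is closed by a direct edge.

Yes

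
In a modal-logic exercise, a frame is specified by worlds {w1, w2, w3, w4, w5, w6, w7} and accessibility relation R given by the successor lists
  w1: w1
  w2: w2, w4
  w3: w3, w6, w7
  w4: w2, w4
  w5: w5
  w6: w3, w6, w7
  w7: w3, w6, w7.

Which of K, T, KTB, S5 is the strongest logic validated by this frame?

Reflexive (axiom T): yes — every world is R-related to itself.
Symmetric (axiom B): yes — every pair in R has its reverse in R.
Euclidean (axiom 5): yes — any two successors of a common world are R-related.
So F validates K, T, KTB, S5. The strongest is S5.

S5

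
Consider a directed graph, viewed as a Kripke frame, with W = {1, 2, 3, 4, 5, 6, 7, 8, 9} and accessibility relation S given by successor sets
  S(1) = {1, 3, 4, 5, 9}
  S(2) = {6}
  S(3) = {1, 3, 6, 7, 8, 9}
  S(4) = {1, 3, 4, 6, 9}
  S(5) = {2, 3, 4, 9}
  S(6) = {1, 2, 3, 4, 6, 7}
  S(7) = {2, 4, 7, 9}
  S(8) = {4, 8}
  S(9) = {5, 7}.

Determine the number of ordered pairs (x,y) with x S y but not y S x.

15

Enumerating: (1,5), (1,9), (3,7), (3,8), (3,9), (4,3), (4,9), (5,2), (5,3), (5,4), (6,1), (6,7), (7,2), (7,4), (8,4).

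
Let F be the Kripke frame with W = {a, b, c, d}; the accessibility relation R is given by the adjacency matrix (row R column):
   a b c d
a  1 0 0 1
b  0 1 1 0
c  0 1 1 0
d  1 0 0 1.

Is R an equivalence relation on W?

Yes

Reflexive: yes — every world is R-related to itself.
Symmetric: yes — every pair in R has its reverse in R.
Transitive: yes — every two-step R-path is closed by a direct edge.
So R is an equivalence relation.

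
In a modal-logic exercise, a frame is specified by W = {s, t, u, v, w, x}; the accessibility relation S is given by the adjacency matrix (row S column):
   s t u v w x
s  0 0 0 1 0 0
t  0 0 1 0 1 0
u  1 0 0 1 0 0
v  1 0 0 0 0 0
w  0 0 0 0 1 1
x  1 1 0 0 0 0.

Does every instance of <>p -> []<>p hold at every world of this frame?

By correspondence theory, 5 is valid on a frame iff S is Euclidean.
Euclidean: no — t S u and t S w, but not u S w.

No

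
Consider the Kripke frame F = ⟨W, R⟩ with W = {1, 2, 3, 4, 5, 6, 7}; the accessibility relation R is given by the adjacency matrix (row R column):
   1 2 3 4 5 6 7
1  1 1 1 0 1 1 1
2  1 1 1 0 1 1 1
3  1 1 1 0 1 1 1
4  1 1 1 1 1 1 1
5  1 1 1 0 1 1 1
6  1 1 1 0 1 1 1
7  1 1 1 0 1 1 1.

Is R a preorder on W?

Yes

Reflexive: yes — every world is R-related to itself.
Transitive: yes — every two-step R-path is closed by a direct edge.
So R is a preorder.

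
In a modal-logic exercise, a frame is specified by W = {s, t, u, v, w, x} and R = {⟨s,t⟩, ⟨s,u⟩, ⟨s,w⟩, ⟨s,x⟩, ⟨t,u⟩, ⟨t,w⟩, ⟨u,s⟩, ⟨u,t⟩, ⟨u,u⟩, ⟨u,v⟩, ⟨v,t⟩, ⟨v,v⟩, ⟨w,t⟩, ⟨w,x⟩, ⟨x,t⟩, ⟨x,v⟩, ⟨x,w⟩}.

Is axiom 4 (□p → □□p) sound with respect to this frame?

No

Axiom 4 corresponds to the accessibility relation being transitive.
Transitive: no — s R u and u R v, but not s R v.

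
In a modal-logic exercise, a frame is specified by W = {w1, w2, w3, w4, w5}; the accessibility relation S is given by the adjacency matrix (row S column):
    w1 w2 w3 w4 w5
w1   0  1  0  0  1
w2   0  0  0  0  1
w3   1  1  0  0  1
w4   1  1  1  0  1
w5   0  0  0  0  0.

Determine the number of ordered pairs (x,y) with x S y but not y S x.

10

Enumerating: (w1,w2), (w1,w5), (w2,w5), (w3,w1), (w3,w2), (w3,w5), (w4,w1), (w4,w2), (w4,w3), (w4,w5).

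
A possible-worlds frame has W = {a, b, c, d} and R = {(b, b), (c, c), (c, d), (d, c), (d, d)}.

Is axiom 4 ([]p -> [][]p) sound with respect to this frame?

Yes

Axiom 4 corresponds to the accessibility relation being transitive.
Transitive: yes — every two-step R-path is closed by a direct edge.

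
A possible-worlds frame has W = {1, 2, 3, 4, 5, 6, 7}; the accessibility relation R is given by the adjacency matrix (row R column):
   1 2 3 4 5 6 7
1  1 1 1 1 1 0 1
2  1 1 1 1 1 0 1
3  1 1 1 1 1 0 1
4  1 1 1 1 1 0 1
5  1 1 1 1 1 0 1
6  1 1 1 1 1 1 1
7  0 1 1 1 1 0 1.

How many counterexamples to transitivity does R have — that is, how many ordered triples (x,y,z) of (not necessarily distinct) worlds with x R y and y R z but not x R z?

4

Enumerating: (7,2,1), (7,3,1), (7,4,1), (7,5,1).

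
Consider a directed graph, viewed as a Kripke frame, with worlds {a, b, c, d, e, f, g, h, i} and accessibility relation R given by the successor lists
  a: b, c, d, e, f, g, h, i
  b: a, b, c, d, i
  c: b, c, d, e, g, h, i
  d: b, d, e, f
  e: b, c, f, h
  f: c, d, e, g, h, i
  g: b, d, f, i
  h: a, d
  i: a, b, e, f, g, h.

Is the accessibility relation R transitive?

Transitive: no — b R a and a R e, but not b R e.

No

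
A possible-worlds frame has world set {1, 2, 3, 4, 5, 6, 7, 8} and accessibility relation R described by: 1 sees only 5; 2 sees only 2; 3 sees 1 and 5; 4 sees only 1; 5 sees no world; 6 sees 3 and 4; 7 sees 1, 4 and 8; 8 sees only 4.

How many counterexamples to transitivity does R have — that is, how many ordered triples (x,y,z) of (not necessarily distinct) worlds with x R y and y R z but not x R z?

6

Enumerating: (4,1,5), (6,3,1), (6,3,5), (6,4,1), (7,1,5), (8,4,1).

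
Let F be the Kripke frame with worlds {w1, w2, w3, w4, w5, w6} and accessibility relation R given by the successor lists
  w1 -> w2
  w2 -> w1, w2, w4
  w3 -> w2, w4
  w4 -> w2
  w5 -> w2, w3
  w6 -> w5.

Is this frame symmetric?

No

Symmetric: no — w3 R w2 but not w2 R w3.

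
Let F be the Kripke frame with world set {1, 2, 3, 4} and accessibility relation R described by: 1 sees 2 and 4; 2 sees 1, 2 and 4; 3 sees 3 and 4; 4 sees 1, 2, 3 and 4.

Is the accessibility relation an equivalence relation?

No

Reflexive: no — 1 is not related to itself.
Symmetric: yes — every pair in R has its reverse in R.
Transitive: no — 1 R 4 and 4 R 3, but not 1 R 3.
So R is not an equivalence relation.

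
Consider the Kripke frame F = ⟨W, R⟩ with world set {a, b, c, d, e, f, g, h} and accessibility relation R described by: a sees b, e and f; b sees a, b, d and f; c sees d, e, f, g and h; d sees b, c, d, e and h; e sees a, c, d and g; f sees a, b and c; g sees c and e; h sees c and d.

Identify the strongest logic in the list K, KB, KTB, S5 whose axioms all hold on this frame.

Symmetric (axiom B): yes — every pair in R has its reverse in R.
Reflexive (axiom T): no — a is not related to itself.
Euclidean (axiom 5): no — a R b and a R e, but not b R e.
So F validates K, KB; KTB would additionally require R to be reflexive. The strongest is KB.

KB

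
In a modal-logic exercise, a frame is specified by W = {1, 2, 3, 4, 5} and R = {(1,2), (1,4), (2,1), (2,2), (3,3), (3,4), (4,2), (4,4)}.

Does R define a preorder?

Reflexive: no — 1 is not related to itself.
Transitive: no — 2 R 1 and 1 R 4, but not 2 R 4.
So R is not a preorder.

No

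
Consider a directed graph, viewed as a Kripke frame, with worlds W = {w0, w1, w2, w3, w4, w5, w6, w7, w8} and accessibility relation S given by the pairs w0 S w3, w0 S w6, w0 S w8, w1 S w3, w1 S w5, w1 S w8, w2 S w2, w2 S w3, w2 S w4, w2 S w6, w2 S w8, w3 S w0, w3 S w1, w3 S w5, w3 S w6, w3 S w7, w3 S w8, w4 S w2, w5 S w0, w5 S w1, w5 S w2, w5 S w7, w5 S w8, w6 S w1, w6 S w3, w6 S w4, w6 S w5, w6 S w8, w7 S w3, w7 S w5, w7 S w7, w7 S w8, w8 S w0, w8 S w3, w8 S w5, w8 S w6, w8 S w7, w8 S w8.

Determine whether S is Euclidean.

Euclidean: no — w1 S w5 and w1 S w3, but not w5 S w3.

No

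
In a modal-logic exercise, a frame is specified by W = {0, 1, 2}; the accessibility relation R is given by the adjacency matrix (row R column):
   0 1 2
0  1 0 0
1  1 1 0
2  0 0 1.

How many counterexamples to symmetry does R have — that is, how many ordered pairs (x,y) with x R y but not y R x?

1

Enumerating: (1,0).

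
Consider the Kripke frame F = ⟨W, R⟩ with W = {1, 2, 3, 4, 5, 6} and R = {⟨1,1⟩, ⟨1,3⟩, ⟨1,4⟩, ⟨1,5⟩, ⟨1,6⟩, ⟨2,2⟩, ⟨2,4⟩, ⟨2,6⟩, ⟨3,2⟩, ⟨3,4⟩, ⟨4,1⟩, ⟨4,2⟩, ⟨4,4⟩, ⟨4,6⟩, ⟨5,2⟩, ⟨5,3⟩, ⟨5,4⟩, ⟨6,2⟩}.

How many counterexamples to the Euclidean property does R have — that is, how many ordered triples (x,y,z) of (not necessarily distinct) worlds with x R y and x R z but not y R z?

24

Enumerating: (1,3,1), (1,3,3), (1,3,5), (1,3,6), (1,4,3), (1,4,5), (1,5,1), (1,5,5), (1,5,6), (1,6,1), (1,6,3), (1,6,4), … and 12 more.
Total: 24.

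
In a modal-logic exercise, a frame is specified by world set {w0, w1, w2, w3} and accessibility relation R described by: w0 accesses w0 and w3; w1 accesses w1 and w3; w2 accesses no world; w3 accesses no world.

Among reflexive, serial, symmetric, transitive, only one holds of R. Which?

transitive

Reflexive: no — w2 is not related to itself.
Serial: no — w2 has no R-successor.
Symmetric: no — w0 R w3 but not w3 R w0.
Transitive: yes — every two-step R-path is closed by a direct edge.
Only transitive holds.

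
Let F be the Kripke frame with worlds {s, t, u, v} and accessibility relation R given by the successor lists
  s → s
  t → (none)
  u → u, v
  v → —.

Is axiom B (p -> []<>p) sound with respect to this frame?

No

Axiom B corresponds to the accessibility relation being symmetric.
Symmetric: no — u R v but not v R u.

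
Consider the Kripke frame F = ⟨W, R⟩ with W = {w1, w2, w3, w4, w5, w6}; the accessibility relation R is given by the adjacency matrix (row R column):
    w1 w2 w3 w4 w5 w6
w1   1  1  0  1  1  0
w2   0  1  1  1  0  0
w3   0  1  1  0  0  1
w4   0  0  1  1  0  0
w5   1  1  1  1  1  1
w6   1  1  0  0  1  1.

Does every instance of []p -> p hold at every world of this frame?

Yes

Axiom T corresponds to the accessibility relation being reflexive.
Reflexive: yes — every world is R-related to itself.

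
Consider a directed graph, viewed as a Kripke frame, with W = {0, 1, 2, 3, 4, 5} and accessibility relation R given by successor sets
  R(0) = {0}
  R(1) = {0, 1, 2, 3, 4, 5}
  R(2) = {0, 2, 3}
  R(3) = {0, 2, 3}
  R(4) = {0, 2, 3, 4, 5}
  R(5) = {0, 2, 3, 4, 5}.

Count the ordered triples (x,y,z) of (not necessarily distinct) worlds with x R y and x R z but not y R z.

33

Enumerating: (1,0,1), (1,0,2), (1,0,3), (1,0,4), (1,0,5), (1,2,1), (1,2,4), (1,2,5), (1,3,1), (1,3,4), (1,3,5), (1,4,1), … and 21 more.
Total: 33.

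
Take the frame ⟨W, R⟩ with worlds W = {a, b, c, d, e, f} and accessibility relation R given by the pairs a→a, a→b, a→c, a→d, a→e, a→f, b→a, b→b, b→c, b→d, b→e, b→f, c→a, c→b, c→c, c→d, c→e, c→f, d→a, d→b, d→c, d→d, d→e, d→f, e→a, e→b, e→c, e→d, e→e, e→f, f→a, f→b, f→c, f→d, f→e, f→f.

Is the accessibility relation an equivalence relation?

Reflexive: yes — every world is R-related to itself.
Symmetric: yes — every pair in R has its reverse in R.
Transitive: yes — every two-step R-path is closed by a direct edge.
So R is an equivalence relation.

Yes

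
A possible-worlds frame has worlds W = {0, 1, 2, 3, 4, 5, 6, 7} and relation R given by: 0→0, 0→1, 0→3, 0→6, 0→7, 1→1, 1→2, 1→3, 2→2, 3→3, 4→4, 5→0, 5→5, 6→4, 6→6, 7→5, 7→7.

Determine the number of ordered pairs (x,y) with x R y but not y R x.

Enumerating: (0,1), (0,3), (0,6), (0,7), (1,2), (1,3), (5,0), (6,4), (7,5).

9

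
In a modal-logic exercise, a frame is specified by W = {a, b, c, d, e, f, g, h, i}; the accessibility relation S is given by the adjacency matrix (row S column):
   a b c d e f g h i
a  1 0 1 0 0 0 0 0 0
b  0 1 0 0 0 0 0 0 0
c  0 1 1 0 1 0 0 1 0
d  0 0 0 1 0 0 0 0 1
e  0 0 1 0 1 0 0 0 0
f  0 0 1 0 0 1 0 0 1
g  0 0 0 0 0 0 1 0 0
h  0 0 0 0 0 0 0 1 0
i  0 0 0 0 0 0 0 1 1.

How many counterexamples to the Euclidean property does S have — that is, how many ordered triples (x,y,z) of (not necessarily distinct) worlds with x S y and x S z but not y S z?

15

Enumerating: (a,c,a), (c,b,c), (c,b,e), (c,b,h), (c,e,b), (c,e,h), (c,h,b), (c,h,c), (c,h,e), (d,i,d), (f,c,f), (f,c,i), (f,i,c), (f,i,f), (i,h,i).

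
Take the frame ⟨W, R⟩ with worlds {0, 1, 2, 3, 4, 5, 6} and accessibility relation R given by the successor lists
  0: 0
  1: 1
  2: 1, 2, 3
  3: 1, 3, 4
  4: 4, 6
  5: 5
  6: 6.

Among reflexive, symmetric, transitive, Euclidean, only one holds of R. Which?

reflexive

Reflexive: yes — every world is R-related to itself.
Symmetric: no — 2 R 1 but not 1 R 2.
Transitive: no — 2 R 3 and 3 R 4, but not 2 R 4.
Euclidean: no — 2 R 1 and 2 R 3, but not 1 R 3.
Only reflexive holds.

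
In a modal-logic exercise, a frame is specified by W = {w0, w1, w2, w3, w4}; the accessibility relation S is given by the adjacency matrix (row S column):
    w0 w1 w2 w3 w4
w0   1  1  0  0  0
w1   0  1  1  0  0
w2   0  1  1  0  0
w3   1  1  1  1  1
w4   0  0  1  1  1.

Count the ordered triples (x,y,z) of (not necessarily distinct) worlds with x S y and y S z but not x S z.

Enumerating: (w0,w1,w2), (w4,w2,w1), (w4,w3,w0), (w4,w3,w1).

4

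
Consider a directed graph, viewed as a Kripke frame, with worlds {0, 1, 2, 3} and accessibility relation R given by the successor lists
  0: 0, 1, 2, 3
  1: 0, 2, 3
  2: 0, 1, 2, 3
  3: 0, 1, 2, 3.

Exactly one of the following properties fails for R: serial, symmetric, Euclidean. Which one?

Serial: yes — every world has a successor (e.g. 0 R 0).
Symmetric: yes — every pair in R has its reverse in R.
Euclidean: no — 0 R 1 and 0 R 1, but not 1 R 1.
Only Euclidean fails.

Euclidean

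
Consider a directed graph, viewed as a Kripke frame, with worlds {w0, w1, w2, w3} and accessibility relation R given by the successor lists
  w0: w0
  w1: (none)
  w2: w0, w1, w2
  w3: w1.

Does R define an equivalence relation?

Reflexive: no — w1 is not related to itself.
Symmetric: no — w2 R w0 but not w0 R w2.
Transitive: yes — every two-step R-path is closed by a direct edge.
So R is not an equivalence relation.

No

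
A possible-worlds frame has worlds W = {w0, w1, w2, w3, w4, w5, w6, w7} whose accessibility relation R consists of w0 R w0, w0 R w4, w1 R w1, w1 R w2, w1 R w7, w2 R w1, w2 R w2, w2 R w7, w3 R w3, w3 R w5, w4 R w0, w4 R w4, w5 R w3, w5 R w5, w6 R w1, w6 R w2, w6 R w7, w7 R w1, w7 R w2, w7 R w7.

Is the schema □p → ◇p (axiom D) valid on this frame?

Axiom D corresponds to the accessibility relation being serial.
Serial: yes — every world has a successor (e.g. w0 R w0).

Yes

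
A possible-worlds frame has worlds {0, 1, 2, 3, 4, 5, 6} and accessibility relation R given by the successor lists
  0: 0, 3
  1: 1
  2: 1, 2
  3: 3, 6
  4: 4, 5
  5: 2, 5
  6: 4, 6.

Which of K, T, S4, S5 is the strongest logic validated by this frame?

T

Reflexive (axiom T): yes — every world is R-related to itself.
Transitive (axiom 4): no — 0 R 3 and 3 R 6, but not 0 R 6.
Euclidean (axiom 5): no — 0 R 3 and 0 R 0, but not 3 R 0.
So F validates K, T; S4 would additionally require R to be transitive. The strongest is T.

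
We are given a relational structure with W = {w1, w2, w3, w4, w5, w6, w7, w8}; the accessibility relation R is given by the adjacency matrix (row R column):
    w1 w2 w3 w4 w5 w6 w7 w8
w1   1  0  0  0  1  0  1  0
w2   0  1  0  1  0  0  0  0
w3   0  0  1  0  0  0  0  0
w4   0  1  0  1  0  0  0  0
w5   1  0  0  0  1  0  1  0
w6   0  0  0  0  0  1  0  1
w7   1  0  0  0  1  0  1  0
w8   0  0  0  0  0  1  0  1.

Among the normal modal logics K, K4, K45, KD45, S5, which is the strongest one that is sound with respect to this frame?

Transitive (axiom 4): yes — every two-step R-path is closed by a direct edge.
Euclidean (axiom 5): yes — any two successors of a common world are R-related.
Serial (axiom D): yes — every world has a successor (e.g. w1 R w1).
Reflexive (axiom T): yes — every world is R-related to itself.
So F validates K, K4, K45, KD45, S5. The strongest is S5.

S5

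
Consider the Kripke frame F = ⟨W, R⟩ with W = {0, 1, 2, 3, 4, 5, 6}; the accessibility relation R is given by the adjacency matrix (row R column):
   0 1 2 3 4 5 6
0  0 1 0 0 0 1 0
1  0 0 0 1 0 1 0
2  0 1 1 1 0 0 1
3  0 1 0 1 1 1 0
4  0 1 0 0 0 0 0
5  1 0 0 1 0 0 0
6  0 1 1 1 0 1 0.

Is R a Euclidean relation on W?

No

Euclidean: no — 0 R 5 and 0 R 1, but not 5 R 1.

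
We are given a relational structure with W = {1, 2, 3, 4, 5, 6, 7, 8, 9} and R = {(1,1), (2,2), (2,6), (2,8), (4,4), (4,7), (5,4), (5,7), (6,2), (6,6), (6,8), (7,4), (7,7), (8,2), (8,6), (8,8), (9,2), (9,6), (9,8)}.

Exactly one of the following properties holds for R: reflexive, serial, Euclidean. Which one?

Reflexive: no — 3 is not related to itself.
Serial: no — 3 has no R-successor.
Euclidean: yes — any two successors of a common world are R-related.
Only Euclidean holds.

Euclidean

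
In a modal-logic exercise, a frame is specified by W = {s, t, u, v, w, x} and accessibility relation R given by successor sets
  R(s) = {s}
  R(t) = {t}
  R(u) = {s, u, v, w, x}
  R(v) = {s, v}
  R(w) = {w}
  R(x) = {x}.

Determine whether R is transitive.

Transitive: yes — every two-step R-path is closed by a direct edge.

Yes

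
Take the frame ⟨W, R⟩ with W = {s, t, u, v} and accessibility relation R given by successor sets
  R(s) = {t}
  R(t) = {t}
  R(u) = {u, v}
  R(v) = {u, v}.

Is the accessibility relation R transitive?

Transitive: yes — every two-step R-path is closed by a direct edge.

Yes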